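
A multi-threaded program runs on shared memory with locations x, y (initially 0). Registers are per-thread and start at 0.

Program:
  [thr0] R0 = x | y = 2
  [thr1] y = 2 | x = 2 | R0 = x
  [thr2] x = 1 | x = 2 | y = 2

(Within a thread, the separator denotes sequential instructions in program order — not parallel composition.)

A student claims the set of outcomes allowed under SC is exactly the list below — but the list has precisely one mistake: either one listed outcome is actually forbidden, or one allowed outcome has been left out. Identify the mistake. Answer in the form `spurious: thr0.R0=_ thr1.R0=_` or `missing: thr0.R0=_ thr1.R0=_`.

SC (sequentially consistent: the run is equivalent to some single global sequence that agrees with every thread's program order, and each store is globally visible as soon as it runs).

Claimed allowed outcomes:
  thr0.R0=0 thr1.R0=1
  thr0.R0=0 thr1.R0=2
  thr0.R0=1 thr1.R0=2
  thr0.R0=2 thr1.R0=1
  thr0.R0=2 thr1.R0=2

missing: thr0.R0=1 thr1.R0=1

outcome vector order: (thr0.R0,thr1.R0)
under SC → <0 1>, <0 2>, <1 1>, <1 2>, <2 1>, <2 2>
SC∖claimed = {<1 1>}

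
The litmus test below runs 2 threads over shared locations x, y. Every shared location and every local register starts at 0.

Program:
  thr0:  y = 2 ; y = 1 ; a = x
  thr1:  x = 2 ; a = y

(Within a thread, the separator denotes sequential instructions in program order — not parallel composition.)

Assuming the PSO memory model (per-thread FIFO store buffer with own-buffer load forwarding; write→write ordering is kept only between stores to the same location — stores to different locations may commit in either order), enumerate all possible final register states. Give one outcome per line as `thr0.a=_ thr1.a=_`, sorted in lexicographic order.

outcome vector order: (thr0.a,thr1.a)
|PSO outcomes| = 6

thr0.a=0 thr1.a=0
thr0.a=0 thr1.a=1
thr0.a=0 thr1.a=2
thr0.a=2 thr1.a=0
thr0.a=2 thr1.a=1
thr0.a=2 thr1.a=2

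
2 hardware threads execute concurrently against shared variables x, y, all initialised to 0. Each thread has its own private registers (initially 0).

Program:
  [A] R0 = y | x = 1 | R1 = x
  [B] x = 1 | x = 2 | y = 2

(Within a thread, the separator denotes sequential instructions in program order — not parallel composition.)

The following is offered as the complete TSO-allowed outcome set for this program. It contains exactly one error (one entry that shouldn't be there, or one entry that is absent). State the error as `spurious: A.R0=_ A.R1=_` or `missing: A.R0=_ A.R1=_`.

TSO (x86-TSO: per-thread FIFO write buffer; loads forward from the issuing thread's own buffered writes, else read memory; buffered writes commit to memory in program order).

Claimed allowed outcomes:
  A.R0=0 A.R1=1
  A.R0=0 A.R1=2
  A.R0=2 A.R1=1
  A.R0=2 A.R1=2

spurious: A.R0=2 A.R1=2

outcome vector order: (A.R0,A.R1)
under TSO → 0/1; 0/2; 2/1
claimed∖TSO = {2/2}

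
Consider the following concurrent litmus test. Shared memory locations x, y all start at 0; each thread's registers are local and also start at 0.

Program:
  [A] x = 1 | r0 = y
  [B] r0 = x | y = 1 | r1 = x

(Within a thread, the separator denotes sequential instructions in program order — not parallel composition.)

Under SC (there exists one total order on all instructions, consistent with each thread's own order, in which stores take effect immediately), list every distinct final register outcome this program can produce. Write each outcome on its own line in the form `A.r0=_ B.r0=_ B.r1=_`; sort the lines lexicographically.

A.r0=0 B.r0=0 B.r1=1
A.r0=0 B.r0=1 B.r1=1
A.r0=1 B.r0=0 B.r1=0
A.r0=1 B.r0=0 B.r1=1
A.r0=1 B.r0=1 B.r1=1

outcome vector order: (A.r0,B.r0,B.r1)
|SC outcomes| = 5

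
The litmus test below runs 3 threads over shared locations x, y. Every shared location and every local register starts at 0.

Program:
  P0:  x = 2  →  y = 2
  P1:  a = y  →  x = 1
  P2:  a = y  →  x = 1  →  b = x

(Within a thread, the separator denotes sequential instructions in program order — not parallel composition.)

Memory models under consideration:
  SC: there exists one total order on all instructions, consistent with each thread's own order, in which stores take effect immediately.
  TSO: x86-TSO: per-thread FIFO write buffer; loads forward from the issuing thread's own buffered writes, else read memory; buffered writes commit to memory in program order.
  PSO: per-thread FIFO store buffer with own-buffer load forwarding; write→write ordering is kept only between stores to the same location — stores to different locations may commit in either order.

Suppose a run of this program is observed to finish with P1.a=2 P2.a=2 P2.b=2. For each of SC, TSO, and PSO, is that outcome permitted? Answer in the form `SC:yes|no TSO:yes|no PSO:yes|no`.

SC:no TSO:no PSO:yes

outcome vector order: (P1.a,P2.a,P2.b)
SC: 6 outcomes — {0/0/1, 0/0/2, 0/2/1, 2/0/1, 2/0/2, 2/2/1}
TSO: 6 outcomes — {0/0/1, 0/0/2, 0/2/1, 2/0/1, 2/0/2, 2/2/1}
PSO: 8 outcomes — {0/0/1, 0/0/2, 0/2/1, 0/2/2, 2/0/1, 2/0/2, 2/2/1, 2/2/2}
target 2/2/2 ∈ {PSO}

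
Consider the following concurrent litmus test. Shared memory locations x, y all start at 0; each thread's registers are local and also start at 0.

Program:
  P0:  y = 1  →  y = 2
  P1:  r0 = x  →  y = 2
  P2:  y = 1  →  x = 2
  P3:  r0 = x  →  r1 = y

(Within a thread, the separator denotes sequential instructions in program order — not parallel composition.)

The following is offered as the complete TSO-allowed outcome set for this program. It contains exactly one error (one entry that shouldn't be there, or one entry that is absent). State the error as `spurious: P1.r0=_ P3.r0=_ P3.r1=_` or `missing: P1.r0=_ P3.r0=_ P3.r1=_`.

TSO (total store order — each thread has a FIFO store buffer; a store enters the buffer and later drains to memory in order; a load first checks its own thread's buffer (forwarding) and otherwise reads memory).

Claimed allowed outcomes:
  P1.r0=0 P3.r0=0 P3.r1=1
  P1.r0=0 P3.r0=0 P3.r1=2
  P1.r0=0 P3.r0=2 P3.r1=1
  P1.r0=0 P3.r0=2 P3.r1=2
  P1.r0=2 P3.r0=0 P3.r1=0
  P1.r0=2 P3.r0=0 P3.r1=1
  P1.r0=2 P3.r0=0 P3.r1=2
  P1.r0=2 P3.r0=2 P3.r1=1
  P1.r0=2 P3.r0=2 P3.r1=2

missing: P1.r0=0 P3.r0=0 P3.r1=0

outcome vector order: (P1.r0,P3.r0,P3.r1)
TSO: 10 outcomes — {0/0/0; 0/0/1; 0/0/2; 0/2/1; 0/2/2; 2/0/0; 2/0/1; 2/0/2; 2/2/1; 2/2/2}
TSO∖claimed = {0/0/0}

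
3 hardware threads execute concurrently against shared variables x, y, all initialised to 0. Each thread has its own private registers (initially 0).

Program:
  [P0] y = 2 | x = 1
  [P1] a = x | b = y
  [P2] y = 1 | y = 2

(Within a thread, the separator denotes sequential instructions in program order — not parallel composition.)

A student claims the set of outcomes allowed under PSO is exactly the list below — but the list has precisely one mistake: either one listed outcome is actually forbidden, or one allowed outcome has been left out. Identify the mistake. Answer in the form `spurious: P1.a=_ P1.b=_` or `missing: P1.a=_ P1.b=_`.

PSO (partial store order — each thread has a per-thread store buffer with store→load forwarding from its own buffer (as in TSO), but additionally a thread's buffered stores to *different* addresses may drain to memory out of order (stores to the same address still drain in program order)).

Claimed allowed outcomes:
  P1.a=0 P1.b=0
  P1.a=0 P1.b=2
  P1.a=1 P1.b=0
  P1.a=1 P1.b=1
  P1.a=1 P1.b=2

outcome vector order: (P1.a,P1.b)
PSO (6): (0,0); (0,1); (0,2); (1,0); (1,1); (1,2)
PSO∖claimed = {(0,1)}

missing: P1.a=0 P1.b=1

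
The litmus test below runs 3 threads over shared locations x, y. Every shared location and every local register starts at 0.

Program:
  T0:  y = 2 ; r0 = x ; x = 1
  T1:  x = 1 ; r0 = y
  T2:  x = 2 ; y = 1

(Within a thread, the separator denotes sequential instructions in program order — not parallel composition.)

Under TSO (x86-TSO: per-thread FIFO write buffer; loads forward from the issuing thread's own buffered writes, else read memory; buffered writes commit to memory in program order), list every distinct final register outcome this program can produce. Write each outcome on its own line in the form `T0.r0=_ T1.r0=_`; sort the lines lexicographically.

outcome vector order: (T0.r0,T1.r0)
|TSO outcomes| = 9

T0.r0=0 T1.r0=0
T0.r0=0 T1.r0=1
T0.r0=0 T1.r0=2
T0.r0=1 T1.r0=0
T0.r0=1 T1.r0=1
T0.r0=1 T1.r0=2
T0.r0=2 T1.r0=0
T0.r0=2 T1.r0=1
T0.r0=2 T1.r0=2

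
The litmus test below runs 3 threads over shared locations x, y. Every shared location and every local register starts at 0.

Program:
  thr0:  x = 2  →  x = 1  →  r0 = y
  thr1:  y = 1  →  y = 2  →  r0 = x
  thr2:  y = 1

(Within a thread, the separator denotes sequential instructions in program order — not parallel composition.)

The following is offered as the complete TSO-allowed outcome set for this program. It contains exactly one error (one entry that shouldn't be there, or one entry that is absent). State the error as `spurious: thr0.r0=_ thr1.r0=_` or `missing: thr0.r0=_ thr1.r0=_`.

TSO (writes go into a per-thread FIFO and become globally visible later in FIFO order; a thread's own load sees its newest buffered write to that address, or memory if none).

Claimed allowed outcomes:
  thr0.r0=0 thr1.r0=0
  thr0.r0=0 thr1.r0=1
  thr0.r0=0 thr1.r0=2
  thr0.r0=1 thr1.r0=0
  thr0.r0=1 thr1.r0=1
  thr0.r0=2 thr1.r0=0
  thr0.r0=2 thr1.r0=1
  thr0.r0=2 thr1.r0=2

outcome vector order: (thr0.r0,thr1.r0)
under TSO → 00; 01; 02; 10; 11; 12; 20; 21; 22
TSO∖claimed = {12}

missing: thr0.r0=1 thr1.r0=2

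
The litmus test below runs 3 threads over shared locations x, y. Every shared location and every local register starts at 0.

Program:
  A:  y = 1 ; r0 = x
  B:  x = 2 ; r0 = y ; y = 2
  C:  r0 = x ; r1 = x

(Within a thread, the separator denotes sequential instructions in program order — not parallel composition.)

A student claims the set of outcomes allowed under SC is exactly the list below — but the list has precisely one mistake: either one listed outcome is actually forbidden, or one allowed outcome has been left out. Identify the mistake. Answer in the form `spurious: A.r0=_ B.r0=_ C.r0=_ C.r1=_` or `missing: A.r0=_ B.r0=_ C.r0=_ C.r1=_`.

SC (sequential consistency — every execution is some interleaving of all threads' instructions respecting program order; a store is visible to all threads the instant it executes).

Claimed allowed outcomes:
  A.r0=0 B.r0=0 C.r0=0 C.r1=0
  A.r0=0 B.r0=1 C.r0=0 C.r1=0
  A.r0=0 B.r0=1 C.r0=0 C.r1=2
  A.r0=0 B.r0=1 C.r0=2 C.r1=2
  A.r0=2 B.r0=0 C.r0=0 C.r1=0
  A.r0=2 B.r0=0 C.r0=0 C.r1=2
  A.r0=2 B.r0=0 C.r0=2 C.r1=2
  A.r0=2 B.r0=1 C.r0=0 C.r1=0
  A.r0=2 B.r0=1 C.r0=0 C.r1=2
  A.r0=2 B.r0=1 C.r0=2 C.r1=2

outcome vector order: (A.r0,B.r0,C.r0,C.r1)
[SC] allowed = {0100; 0102; 0122; 2000; 2002; 2022; 2100; 2102; 2122}
claimed∖SC = {0000}

spurious: A.r0=0 B.r0=0 C.r0=0 C.r1=0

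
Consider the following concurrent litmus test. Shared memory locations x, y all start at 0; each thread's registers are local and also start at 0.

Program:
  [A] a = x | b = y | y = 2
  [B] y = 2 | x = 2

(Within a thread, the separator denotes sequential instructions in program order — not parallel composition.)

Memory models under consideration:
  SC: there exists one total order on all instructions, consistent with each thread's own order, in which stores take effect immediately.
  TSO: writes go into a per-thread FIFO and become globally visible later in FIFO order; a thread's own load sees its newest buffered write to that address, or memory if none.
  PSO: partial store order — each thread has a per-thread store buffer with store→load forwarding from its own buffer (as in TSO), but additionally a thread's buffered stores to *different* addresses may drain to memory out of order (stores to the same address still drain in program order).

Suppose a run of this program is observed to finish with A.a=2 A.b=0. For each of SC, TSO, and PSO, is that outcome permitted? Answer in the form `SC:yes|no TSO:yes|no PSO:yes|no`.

outcome vector order: (A.a,A.b)
SC (3): (0,0) (0,2) (2,2)
TSO (3): (0,0) (0,2) (2,2)
PSO (4): (0,0) (0,2) (2,0) (2,2)
target (2,0) ∈ {PSO}

SC:no TSO:no PSO:yes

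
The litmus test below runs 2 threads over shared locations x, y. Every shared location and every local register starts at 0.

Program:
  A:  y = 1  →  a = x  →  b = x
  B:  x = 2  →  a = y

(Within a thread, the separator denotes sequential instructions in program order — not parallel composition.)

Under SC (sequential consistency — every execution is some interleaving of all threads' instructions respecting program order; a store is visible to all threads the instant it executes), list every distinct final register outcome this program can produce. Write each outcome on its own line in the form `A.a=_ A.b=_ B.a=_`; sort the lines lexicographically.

A.a=0 A.b=0 B.a=1
A.a=0 A.b=2 B.a=1
A.a=2 A.b=2 B.a=0
A.a=2 A.b=2 B.a=1

outcome vector order: (A.a,A.b,B.a)
|SC outcomes| = 4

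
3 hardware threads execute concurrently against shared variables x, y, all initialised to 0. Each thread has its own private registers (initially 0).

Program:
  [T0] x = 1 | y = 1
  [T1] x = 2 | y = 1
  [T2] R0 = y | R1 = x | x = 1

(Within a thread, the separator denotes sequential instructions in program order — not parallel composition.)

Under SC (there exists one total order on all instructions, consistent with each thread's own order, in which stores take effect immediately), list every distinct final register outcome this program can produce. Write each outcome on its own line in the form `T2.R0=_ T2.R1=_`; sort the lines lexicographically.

T2.R0=0 T2.R1=0
T2.R0=0 T2.R1=1
T2.R0=0 T2.R1=2
T2.R0=1 T2.R1=1
T2.R0=1 T2.R1=2

outcome vector order: (T2.R0,T2.R1)
|SC outcomes| = 5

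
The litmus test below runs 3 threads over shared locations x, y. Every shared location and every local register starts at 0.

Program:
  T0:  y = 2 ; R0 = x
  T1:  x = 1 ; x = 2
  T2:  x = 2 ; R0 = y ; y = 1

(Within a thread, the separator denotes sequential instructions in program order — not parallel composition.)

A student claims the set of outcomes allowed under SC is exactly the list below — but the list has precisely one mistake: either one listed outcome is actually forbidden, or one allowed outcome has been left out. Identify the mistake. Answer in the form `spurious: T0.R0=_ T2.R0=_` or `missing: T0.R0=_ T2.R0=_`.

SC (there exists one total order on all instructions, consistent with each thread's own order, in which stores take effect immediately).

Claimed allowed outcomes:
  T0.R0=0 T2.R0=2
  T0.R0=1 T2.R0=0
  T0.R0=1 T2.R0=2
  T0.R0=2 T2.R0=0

outcome vector order: (T0.R0,T2.R0)
SC: 5 outcomes — {<0 2> <1 0> <1 2> <2 0> <2 2>}
SC∖claimed = {<2 2>}

missing: T0.R0=2 T2.R0=2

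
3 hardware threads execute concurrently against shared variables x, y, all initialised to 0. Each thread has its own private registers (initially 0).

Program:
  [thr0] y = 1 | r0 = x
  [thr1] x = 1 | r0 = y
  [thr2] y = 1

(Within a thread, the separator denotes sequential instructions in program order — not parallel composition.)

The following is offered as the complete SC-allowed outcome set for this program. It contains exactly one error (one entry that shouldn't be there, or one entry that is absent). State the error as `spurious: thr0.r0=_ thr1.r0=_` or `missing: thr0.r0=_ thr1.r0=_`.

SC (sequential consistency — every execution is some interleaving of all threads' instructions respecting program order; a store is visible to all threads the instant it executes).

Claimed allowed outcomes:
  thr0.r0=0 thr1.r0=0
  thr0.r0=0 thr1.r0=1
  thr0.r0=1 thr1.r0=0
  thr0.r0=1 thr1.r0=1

outcome vector order: (thr0.r0,thr1.r0)
SC (3): <0 1>; <1 0>; <1 1>
claimed∖SC = {<0 0>}

spurious: thr0.r0=0 thr1.r0=0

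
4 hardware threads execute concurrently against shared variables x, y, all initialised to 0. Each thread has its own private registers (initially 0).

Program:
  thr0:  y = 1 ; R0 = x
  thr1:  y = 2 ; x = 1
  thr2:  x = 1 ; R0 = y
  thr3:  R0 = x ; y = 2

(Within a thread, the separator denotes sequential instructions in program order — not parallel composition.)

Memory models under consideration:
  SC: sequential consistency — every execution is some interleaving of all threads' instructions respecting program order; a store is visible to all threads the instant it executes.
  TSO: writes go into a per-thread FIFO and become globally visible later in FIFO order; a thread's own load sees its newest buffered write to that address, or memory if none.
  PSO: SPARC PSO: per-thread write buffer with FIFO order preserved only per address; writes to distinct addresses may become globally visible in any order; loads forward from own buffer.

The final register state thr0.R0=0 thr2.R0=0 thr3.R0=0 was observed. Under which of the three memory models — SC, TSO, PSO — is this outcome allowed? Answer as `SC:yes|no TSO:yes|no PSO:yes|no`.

outcome vector order: (thr0.R0,thr2.R0,thr3.R0)
[SC] allowed = {(0,1,0), (0,1,1), (0,2,0), (0,2,1), (1,0,0), (1,0,1), (1,1,0), (1,1,1), (1,2,0), (1,2,1)}
[TSO] allowed = {(0,0,0), (0,0,1), (0,1,0), (0,1,1), (0,2,0), (0,2,1), (1,0,0), (1,0,1), (1,1,0), (1,1,1), (1,2,0), (1,2,1)}
[PSO] allowed = {(0,0,0), (0,0,1), (0,1,0), (0,1,1), (0,2,0), (0,2,1), (1,0,0), (1,0,1), (1,1,0), (1,1,1), (1,2,0), (1,2,1)}
target (0,0,0) ∈ {TSO,PSO}

SC:no TSO:yes PSO:yes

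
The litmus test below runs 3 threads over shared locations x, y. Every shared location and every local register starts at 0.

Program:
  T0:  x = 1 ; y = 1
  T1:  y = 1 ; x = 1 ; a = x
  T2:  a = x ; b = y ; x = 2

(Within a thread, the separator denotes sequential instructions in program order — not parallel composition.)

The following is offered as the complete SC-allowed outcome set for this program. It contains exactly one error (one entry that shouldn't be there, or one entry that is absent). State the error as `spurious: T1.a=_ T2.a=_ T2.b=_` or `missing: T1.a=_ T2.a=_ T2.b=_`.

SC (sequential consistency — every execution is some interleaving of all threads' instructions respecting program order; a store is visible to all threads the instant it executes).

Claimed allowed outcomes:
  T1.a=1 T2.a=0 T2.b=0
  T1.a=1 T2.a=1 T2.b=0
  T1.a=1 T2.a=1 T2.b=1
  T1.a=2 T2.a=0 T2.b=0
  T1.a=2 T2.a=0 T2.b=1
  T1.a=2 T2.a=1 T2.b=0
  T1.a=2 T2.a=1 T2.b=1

outcome vector order: (T1.a,T2.a,T2.b)
SC (8): 100, 101, 110, 111, 200, 201, 210, 211
SC∖claimed = {101}

missing: T1.a=1 T2.a=0 T2.b=1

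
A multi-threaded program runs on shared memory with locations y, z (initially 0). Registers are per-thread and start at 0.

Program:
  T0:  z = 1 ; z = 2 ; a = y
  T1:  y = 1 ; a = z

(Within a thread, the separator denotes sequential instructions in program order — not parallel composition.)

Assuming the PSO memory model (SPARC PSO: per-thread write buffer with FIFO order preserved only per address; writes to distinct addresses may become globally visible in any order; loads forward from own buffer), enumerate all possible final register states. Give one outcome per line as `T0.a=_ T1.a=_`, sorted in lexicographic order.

T0.a=0 T1.a=0
T0.a=0 T1.a=1
T0.a=0 T1.a=2
T0.a=1 T1.a=0
T0.a=1 T1.a=1
T0.a=1 T1.a=2

outcome vector order: (T0.a,T1.a)
|PSO outcomes| = 6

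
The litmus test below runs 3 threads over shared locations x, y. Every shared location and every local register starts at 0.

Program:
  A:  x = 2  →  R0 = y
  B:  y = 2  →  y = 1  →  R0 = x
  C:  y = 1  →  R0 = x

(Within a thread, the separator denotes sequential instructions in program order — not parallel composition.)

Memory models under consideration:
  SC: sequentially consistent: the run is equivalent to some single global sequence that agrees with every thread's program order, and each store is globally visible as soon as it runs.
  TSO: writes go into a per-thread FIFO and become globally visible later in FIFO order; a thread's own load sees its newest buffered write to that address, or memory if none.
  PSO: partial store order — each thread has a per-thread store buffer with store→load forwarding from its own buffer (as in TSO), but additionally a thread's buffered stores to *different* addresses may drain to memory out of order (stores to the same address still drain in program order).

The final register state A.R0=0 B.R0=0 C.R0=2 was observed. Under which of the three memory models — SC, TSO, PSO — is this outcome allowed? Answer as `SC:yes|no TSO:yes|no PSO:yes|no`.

outcome vector order: (A.R0,B.R0,C.R0)
SC: 7 outcomes — {(0,2,2) (1,0,0) (1,0,2) (1,2,0) (1,2,2) (2,2,0) (2,2,2)}
TSO: 12 outcomes — {(0,0,0) (0,0,2) (0,2,0) (0,2,2) (1,0,0) (1,0,2) (1,2,0) (1,2,2) (2,0,0) (2,0,2) (2,2,0) (2,2,2)}
PSO: 12 outcomes — {(0,0,0) (0,0,2) (0,2,0) (0,2,2) (1,0,0) (1,0,2) (1,2,0) (1,2,2) (2,0,0) (2,0,2) (2,2,0) (2,2,2)}
target (0,0,2) ∈ {TSO,PSO}

SC:no TSO:yes PSO:yes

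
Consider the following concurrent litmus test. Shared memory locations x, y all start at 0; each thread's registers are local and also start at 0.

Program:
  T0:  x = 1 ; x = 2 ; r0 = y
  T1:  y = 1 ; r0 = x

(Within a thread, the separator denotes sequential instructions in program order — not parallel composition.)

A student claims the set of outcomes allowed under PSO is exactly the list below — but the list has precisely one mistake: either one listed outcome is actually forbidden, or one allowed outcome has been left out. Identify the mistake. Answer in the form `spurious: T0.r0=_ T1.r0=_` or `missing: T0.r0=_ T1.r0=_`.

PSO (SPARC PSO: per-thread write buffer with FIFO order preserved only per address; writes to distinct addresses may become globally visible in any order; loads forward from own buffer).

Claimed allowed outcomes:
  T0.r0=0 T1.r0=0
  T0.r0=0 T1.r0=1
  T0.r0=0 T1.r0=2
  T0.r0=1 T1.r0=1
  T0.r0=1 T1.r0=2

outcome vector order: (T0.r0,T1.r0)
[PSO] allowed = {<0 0>; <0 1>; <0 2>; <1 0>; <1 1>; <1 2>}
PSO∖claimed = {<1 0>}

missing: T0.r0=1 T1.r0=0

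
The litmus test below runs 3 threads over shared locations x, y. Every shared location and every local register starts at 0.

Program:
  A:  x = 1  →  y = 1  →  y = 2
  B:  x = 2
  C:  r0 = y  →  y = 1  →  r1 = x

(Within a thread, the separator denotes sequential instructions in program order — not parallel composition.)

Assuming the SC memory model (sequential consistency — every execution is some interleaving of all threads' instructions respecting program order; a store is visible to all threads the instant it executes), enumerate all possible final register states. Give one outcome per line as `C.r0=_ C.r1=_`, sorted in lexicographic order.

outcome vector order: (C.r0,C.r1)
|SC outcomes| = 7

C.r0=0 C.r1=0
C.r0=0 C.r1=1
C.r0=0 C.r1=2
C.r0=1 C.r1=1
C.r0=1 C.r1=2
C.r0=2 C.r1=1
C.r0=2 C.r1=2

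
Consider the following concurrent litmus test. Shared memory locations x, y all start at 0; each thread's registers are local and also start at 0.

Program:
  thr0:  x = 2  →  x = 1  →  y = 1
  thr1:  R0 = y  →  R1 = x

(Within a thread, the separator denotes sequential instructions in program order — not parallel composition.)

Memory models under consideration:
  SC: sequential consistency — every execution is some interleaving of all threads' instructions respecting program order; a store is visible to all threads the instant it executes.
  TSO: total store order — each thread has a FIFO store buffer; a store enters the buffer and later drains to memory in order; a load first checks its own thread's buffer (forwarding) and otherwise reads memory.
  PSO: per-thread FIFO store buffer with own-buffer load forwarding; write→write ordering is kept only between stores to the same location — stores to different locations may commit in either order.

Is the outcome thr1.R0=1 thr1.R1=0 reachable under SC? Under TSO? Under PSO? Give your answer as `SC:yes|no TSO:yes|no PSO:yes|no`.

SC:no TSO:no PSO:yes

outcome vector order: (thr1.R0,thr1.R1)
SC: 4 outcomes — {0/0 0/1 0/2 1/1}
TSO: 4 outcomes — {0/0 0/1 0/2 1/1}
PSO: 6 outcomes — {0/0 0/1 0/2 1/0 1/1 1/2}
target 1/0 ∈ {PSO}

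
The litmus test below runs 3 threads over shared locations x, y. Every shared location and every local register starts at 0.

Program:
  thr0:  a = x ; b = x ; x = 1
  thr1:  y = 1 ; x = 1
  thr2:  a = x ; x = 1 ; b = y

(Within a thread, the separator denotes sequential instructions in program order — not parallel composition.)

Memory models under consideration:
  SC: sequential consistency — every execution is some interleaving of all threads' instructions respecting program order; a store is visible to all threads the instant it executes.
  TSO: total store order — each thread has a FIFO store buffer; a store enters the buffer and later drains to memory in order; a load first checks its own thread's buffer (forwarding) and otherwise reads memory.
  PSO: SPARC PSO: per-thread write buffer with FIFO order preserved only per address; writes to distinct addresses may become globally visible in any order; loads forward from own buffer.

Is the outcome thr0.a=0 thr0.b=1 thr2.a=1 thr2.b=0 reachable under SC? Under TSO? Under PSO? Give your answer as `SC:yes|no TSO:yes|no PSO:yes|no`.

outcome vector order: (thr0.a,thr0.b,thr2.a,thr2.b)
under SC → <0 0 0 0>; <0 0 0 1>; <0 0 1 0>; <0 0 1 1>; <0 1 0 0>; <0 1 0 1>; <0 1 1 1>; <1 1 0 0>; <1 1 0 1>; <1 1 1 1>
under TSO → <0 0 0 0>; <0 0 0 1>; <0 0 1 0>; <0 0 1 1>; <0 1 0 0>; <0 1 0 1>; <0 1 1 1>; <1 1 0 0>; <1 1 0 1>; <1 1 1 1>
under PSO → <0 0 0 0>; <0 0 0 1>; <0 0 1 0>; <0 0 1 1>; <0 1 0 0>; <0 1 0 1>; <0 1 1 0>; <0 1 1 1>; <1 1 0 0>; <1 1 0 1>; <1 1 1 0>; <1 1 1 1>
target <0 1 1 0> ∈ {PSO}

SC:no TSO:no PSO:yes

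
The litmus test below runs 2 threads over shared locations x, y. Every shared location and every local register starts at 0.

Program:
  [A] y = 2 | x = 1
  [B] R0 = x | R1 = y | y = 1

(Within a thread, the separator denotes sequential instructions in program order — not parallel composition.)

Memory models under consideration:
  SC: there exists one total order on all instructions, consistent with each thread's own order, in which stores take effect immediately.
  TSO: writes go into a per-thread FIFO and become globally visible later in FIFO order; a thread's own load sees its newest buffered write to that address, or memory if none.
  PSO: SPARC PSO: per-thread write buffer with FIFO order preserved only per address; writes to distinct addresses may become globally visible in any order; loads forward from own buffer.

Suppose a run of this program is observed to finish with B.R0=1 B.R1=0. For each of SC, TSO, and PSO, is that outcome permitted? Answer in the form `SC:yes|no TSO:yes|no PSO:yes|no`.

SC:no TSO:no PSO:yes

outcome vector order: (B.R0,B.R1)
SC: 3 outcomes — {<0 0>, <0 2>, <1 2>}
TSO: 3 outcomes — {<0 0>, <0 2>, <1 2>}
PSO: 4 outcomes — {<0 0>, <0 2>, <1 0>, <1 2>}
target <1 0> ∈ {PSO}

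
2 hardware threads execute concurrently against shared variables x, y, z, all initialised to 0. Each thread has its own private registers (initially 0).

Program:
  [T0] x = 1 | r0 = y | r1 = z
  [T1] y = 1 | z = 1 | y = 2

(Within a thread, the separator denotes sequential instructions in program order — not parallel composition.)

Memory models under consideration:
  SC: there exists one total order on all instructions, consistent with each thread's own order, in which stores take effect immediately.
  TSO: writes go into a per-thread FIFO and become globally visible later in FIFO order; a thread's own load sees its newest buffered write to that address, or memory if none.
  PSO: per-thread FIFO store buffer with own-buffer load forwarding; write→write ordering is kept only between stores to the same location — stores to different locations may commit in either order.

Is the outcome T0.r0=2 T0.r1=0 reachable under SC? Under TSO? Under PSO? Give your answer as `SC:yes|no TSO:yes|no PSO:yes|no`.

SC:no TSO:no PSO:yes

outcome vector order: (T0.r0,T0.r1)
[SC] allowed = {(0,0), (0,1), (1,0), (1,1), (2,1)}
[TSO] allowed = {(0,0), (0,1), (1,0), (1,1), (2,1)}
[PSO] allowed = {(0,0), (0,1), (1,0), (1,1), (2,0), (2,1)}
target (2,0) ∈ {PSO}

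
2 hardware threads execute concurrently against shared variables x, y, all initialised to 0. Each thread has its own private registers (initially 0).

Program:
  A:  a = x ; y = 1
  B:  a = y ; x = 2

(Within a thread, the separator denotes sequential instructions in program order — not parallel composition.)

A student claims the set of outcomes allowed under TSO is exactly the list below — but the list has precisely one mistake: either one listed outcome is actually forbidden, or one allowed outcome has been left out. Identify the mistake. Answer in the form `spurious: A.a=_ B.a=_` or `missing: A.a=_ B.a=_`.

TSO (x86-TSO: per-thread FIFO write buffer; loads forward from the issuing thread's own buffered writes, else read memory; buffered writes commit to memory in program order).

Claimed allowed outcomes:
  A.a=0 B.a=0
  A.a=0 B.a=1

missing: A.a=2 B.a=0

outcome vector order: (A.a,B.a)
under TSO → 0/0 0/1 2/0
TSO∖claimed = {2/0}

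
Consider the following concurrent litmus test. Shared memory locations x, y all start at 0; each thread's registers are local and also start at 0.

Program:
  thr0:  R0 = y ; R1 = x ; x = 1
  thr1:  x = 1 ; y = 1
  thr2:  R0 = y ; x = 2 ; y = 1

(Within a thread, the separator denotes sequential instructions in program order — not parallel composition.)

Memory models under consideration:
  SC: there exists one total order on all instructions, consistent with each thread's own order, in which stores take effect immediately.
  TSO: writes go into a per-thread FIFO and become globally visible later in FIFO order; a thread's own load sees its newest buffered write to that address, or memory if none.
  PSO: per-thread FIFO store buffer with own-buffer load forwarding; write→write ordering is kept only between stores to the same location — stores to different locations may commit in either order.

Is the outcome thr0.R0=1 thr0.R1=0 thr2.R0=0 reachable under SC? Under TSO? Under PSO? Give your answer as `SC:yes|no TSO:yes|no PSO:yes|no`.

SC:no TSO:no PSO:yes

outcome vector order: (thr0.R0,thr0.R1,thr2.R0)
SC: 10 outcomes — {0/0/0 0/0/1 0/1/0 0/1/1 0/2/0 0/2/1 1/1/0 1/1/1 1/2/0 1/2/1}
TSO: 10 outcomes — {0/0/0 0/0/1 0/1/0 0/1/1 0/2/0 0/2/1 1/1/0 1/1/1 1/2/0 1/2/1}
PSO: 12 outcomes — {0/0/0 0/0/1 0/1/0 0/1/1 0/2/0 0/2/1 1/0/0 1/0/1 1/1/0 1/1/1 1/2/0 1/2/1}
target 1/0/0 ∈ {PSO}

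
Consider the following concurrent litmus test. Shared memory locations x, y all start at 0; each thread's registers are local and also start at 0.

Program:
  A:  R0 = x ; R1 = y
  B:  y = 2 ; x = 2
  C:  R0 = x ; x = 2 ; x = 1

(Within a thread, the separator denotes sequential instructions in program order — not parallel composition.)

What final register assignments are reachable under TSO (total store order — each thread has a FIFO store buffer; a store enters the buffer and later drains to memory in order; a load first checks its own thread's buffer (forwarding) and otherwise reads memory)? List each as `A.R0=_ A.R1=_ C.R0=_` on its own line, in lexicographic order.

A.R0=0 A.R1=0 C.R0=0
A.R0=0 A.R1=0 C.R0=2
A.R0=0 A.R1=2 C.R0=0
A.R0=0 A.R1=2 C.R0=2
A.R0=1 A.R1=0 C.R0=0
A.R0=1 A.R1=2 C.R0=0
A.R0=1 A.R1=2 C.R0=2
A.R0=2 A.R1=0 C.R0=0
A.R0=2 A.R1=2 C.R0=0
A.R0=2 A.R1=2 C.R0=2

outcome vector order: (A.R0,A.R1,C.R0)
|TSO outcomes| = 10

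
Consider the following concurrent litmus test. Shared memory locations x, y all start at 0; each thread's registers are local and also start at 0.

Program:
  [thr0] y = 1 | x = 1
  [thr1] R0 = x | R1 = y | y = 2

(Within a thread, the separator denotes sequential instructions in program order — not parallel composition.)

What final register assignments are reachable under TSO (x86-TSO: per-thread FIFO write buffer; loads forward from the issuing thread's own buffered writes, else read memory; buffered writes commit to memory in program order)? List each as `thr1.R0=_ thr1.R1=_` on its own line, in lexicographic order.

thr1.R0=0 thr1.R1=0
thr1.R0=0 thr1.R1=1
thr1.R0=1 thr1.R1=1

outcome vector order: (thr1.R0,thr1.R1)
|TSO outcomes| = 3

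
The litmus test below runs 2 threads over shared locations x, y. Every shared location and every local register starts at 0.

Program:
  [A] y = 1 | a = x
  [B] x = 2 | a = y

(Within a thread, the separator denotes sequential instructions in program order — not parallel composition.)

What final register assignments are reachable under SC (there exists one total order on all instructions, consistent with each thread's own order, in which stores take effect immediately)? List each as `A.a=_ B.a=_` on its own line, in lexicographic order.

A.a=0 B.a=1
A.a=2 B.a=0
A.a=2 B.a=1

outcome vector order: (A.a,B.a)
|SC outcomes| = 3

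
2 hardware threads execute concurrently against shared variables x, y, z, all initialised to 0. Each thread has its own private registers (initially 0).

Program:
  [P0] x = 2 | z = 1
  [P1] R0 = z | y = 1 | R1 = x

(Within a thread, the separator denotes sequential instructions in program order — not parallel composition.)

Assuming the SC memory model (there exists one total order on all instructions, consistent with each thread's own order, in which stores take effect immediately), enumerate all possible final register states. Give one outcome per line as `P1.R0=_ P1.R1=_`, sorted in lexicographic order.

outcome vector order: (P1.R0,P1.R1)
|SC outcomes| = 3

P1.R0=0 P1.R1=0
P1.R0=0 P1.R1=2
P1.R0=1 P1.R1=2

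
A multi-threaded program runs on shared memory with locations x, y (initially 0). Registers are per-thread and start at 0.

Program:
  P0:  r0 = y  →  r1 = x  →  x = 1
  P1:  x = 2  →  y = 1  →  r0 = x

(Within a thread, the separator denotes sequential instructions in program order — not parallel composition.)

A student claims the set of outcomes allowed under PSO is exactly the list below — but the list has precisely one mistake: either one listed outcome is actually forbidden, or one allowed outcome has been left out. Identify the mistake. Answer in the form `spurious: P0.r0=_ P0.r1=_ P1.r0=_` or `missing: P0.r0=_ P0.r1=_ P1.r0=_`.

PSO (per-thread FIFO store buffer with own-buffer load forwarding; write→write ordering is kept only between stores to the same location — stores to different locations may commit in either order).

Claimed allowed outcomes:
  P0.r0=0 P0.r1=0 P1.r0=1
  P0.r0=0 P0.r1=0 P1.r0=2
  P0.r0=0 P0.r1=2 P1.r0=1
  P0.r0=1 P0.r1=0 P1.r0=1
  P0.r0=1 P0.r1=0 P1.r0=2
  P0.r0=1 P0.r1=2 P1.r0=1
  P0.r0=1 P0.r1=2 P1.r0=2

missing: P0.r0=0 P0.r1=2 P1.r0=2

outcome vector order: (P0.r0,P0.r1,P1.r0)
under PSO → (0,0,1) (0,0,2) (0,2,1) (0,2,2) (1,0,1) (1,0,2) (1,2,1) (1,2,2)
PSO∖claimed = {(0,2,2)}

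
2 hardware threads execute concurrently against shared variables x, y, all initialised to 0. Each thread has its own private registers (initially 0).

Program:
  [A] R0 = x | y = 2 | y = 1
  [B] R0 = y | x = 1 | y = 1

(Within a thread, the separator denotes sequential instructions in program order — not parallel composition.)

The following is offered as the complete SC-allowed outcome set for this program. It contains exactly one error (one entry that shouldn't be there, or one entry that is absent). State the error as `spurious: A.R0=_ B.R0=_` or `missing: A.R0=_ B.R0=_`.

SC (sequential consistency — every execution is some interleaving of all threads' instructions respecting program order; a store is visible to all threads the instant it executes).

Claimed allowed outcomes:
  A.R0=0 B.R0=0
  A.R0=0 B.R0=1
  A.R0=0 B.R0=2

missing: A.R0=1 B.R0=0

outcome vector order: (A.R0,B.R0)
SC (4): 00; 01; 02; 10
SC∖claimed = {10}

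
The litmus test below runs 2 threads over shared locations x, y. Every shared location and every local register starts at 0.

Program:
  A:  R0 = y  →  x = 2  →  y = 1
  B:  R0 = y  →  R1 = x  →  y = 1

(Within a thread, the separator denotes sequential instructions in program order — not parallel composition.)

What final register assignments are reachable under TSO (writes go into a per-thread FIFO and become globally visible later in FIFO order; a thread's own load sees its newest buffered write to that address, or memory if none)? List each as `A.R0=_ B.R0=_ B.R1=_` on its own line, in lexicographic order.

A.R0=0 B.R0=0 B.R1=0
A.R0=0 B.R0=0 B.R1=2
A.R0=0 B.R0=1 B.R1=2
A.R0=1 B.R0=0 B.R1=0

outcome vector order: (A.R0,B.R0,B.R1)
|TSO outcomes| = 4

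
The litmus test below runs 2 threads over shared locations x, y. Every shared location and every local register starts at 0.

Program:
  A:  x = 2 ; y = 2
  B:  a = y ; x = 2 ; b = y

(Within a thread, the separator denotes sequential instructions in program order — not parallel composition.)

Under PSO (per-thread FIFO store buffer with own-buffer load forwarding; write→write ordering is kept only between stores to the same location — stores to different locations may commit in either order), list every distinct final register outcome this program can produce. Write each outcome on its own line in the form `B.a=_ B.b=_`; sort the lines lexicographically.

B.a=0 B.b=0
B.a=0 B.b=2
B.a=2 B.b=2

outcome vector order: (B.a,B.b)
|PSO outcomes| = 3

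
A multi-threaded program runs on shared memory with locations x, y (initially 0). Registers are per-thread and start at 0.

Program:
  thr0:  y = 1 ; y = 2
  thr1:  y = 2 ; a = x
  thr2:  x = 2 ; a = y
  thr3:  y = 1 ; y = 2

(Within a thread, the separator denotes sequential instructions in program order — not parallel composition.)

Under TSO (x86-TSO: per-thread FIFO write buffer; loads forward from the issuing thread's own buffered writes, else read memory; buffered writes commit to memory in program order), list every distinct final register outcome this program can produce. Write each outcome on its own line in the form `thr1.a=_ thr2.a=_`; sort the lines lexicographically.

outcome vector order: (thr1.a,thr2.a)
|TSO outcomes| = 6

thr1.a=0 thr2.a=0
thr1.a=0 thr2.a=1
thr1.a=0 thr2.a=2
thr1.a=2 thr2.a=0
thr1.a=2 thr2.a=1
thr1.a=2 thr2.a=2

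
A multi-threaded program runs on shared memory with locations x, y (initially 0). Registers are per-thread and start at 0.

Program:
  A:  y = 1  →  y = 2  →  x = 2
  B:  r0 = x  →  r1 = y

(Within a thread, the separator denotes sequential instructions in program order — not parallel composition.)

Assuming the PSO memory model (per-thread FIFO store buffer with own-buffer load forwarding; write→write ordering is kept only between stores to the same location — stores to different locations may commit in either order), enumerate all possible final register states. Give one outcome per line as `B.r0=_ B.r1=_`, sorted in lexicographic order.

outcome vector order: (B.r0,B.r1)
|PSO outcomes| = 6

B.r0=0 B.r1=0
B.r0=0 B.r1=1
B.r0=0 B.r1=2
B.r0=2 B.r1=0
B.r0=2 B.r1=1
B.r0=2 B.r1=2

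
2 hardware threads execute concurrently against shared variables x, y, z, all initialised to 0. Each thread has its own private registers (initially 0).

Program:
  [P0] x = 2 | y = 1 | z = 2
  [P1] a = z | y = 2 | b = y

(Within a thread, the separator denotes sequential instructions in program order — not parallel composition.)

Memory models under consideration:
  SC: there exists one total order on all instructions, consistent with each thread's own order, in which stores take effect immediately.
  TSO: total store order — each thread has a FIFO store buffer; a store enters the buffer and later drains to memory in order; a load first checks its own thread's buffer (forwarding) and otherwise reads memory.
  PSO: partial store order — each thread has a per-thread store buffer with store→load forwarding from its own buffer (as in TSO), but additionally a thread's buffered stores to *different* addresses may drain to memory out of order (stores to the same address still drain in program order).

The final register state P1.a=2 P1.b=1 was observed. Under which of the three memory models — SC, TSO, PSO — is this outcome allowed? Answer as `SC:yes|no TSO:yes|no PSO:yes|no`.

SC:no TSO:no PSO:yes

outcome vector order: (P1.a,P1.b)
SC: 3 outcomes — {<0 1>, <0 2>, <2 2>}
TSO: 3 outcomes — {<0 1>, <0 2>, <2 2>}
PSO: 4 outcomes — {<0 1>, <0 2>, <2 1>, <2 2>}
target <2 1> ∈ {PSO}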